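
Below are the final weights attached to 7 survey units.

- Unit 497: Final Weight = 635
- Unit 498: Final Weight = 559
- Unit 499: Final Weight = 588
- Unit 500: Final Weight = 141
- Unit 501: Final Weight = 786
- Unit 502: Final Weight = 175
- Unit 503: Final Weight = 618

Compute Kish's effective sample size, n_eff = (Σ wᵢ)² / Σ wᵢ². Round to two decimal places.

5.81

Σ wᵢ = 635 + 559 + 588 + 141 + 786 + 175 + 618 = 3502
Σ wᵢ² = 403225 + 312481 + 345744 + 19881 + 617796 + 30625 + 381924 = 2111676
n_eff = 3502² / 2111676 = 12264004 / 2111676 = 5.807711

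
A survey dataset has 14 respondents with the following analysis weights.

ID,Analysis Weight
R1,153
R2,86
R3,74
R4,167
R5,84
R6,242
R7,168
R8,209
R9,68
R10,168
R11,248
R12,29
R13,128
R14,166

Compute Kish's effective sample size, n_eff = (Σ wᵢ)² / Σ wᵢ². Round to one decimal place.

11.6

Σ wᵢ = 1990
Σ wᵢ² = 340828
n_eff = 1990² / 340828 = 3960100 / 340828 = 11.619057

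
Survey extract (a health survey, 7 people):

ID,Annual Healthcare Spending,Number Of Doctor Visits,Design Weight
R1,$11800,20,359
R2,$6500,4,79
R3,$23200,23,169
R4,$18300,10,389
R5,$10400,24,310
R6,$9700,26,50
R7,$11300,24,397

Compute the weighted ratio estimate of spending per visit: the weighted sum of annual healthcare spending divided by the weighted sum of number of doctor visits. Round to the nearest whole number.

715

Σ wᵢ·y = 11800×359 + 6500×79 + 23200×169 + 18300×389 + 10400×310 + 9700×50 + 11300×397
  = 4236200 + 513500 + 3920800 + 7118700 + 3224000 + 485000 + 4486100 = 23984300
Σ wᵢ·x = 20×359 + 4×79 + 23×169 + 10×389 + 24×310 + 26×50 + 24×397
  = 7180 + 316 + 3887 + 3890 + 7440 + 1300 + 9528 = 33541
Ratio = 23984300 / 33541 = 715.07409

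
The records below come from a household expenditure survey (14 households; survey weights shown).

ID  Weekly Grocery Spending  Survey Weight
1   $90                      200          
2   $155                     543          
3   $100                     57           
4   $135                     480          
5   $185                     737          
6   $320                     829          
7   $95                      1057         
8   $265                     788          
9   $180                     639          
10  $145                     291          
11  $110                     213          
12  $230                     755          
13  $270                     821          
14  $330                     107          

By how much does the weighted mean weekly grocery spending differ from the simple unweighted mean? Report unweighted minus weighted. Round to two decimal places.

Unweighted sum = 2610
Unweighted mean = 2610 / 14 = 186.42857
Weighted sum = 1494800
Sum of weights = 7517
Weighted mean = 1494800 / 7517 = 198.85593
Difference (unweighted minus weighted) = -12.427355

-12.43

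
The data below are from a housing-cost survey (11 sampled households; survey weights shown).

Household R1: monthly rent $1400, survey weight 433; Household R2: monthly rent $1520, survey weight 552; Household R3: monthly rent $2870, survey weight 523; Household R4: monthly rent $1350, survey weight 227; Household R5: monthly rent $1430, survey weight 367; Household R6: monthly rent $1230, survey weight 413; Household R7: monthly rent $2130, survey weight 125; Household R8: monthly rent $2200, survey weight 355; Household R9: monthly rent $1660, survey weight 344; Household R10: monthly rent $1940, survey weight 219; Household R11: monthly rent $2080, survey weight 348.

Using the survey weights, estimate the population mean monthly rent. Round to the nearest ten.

Weighted sum = 7052490
Sum of weights = 433 + 552 + 523 + 227 + 367 + 413 + 125 + 355 + 344 + 219 + 348 = 3906
Weighted mean = 7052490 / 3906 = 1805.553

1810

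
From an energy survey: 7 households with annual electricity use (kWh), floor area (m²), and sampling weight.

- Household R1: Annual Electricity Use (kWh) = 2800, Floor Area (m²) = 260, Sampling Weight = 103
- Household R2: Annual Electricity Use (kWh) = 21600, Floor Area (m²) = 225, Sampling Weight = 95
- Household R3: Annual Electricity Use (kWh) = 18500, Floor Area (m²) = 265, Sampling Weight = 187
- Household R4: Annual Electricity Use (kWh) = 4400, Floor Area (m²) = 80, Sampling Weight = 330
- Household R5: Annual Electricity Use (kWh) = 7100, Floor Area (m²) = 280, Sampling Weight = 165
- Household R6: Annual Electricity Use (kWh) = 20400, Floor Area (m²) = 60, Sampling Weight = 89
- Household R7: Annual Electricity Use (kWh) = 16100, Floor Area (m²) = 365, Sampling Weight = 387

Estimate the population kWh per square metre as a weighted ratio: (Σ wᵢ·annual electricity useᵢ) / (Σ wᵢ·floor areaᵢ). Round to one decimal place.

52.0

Σ wᵢ·y = 2800×103 + 21600×95 + 18500×187 + 4400×330 + 7100×165 + 20400×89 + 16100×387
  = 288400 + 2052000 + 3459500 + 1452000 + 1171500 + 1815600 + 6230700 = 16469700
Σ wᵢ·x = 260×103 + 225×95 + 265×187 + 80×330 + 280×165 + 60×89 + 365×387
  = 26780 + 21375 + 49555 + 26400 + 46200 + 5340 + 141255 = 316905
Ratio = 16469700 / 316905 = 51.970464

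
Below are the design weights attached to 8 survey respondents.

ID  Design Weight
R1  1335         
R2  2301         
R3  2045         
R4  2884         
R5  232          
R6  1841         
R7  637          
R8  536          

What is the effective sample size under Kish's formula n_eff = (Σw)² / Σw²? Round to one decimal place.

5.9

Σ wᵢ = 11811
Σ wᵢ² = 1782225 + 5294601 + 4182025 + 8317456 + 53824 + 3389281 + 405769 + 287296 = 23712477
n_eff = 11811² / 23712477 = 139499721 / 23712477 = 5.8829671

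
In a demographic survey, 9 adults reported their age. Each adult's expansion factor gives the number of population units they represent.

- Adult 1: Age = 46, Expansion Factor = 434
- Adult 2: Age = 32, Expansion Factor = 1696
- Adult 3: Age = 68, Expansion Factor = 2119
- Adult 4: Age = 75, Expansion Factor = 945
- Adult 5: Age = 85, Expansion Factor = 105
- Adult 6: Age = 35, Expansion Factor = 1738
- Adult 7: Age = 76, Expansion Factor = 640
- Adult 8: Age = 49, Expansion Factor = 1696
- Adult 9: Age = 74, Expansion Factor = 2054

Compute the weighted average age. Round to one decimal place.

56.2

Weighted sum = 46×434 + 32×1696 + 68×2119 + 75×945 + 85×105 + 35×1738 + 76×640 + 49×1696 + 74×2054
  = 19964 + 54272 + 144092 + 70875 + 8925 + 60830 + 48640 + 83104 + 151996 = 642698
Sum of weights = 11427
Weighted mean = 642698 / 11427 = 56.243809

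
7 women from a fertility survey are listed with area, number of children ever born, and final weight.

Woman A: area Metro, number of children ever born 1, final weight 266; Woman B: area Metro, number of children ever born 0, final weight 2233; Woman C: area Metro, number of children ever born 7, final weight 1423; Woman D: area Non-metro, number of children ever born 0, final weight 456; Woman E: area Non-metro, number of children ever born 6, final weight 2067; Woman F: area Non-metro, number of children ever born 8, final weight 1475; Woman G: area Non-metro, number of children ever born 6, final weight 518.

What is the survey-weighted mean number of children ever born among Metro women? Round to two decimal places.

Metro rows: A, B, C
Weighted sum = 1×266 + 0×2233 + 7×1423
  = 266 + 0 + 9961 = 10227
Sum of weights = 3922
Weighted mean = 10227 / 3922 = 2.6075982

2.61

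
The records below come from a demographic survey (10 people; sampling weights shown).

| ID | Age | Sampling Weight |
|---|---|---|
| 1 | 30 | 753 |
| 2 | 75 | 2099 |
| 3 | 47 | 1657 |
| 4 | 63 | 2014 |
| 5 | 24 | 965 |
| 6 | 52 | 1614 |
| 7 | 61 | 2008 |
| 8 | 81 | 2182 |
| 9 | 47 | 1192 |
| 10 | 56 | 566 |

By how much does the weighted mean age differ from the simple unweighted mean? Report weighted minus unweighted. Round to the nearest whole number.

5

Unweighted sum = 30 + 75 + 47 + 63 + 24 + 52 + 61 + 81 + 47 + 56 = 536
Unweighted mean = 536 / 10 = 53.6
Weighted sum = 30×753 + 75×2099 + 47×1657 + 63×2014 + 24×965 + 52×1614 + 61×2008 + 81×2182 + 47×1192 + 56×566
  = 878814
Sum of weights = 753 + 2099 + 1657 + 2014 + 965 + 1614 + 2008 + 2182 + 1192 + 566 = 15050
Weighted mean = 878814 / 15050 = 58.392957
Difference (weighted minus unweighted) = 4.7929568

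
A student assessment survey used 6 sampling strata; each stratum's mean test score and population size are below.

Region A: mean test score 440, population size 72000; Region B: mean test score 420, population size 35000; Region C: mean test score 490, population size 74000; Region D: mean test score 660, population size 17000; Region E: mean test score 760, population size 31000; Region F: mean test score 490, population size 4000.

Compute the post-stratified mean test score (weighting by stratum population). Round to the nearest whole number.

512

Σ Nₕ·x̄ₕ = 440×72000 + 420×35000 + 490×74000 + 660×17000 + 760×31000 + 490×4000
  = 31680000 + 14700000 + 36260000 + 11220000 + 23560000 + 1960000 = 119380000
Σ Nₕ = 72000 + 35000 + 74000 + 17000 + 31000 + 4000 = 233000
Overall mean = 119380000 / 233000 = 512.36052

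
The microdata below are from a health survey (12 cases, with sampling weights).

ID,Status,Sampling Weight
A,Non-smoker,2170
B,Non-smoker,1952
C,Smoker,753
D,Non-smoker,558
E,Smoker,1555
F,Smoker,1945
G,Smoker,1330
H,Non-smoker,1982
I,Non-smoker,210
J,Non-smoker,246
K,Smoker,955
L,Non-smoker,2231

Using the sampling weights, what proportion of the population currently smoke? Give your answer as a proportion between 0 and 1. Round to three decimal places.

Sum of weights for 'Smoker' = 753 + 1555 + 1945 + 1330 + 955 = 6538
Total weight = 2170 + 1952 + 753 + 558 + 1555 + 1945 + 1330 + 1982 + 210 + 246 + 955 + 2231 = 15887
Weighted proportion = 6538 / 15887 = 0.41153144

0.412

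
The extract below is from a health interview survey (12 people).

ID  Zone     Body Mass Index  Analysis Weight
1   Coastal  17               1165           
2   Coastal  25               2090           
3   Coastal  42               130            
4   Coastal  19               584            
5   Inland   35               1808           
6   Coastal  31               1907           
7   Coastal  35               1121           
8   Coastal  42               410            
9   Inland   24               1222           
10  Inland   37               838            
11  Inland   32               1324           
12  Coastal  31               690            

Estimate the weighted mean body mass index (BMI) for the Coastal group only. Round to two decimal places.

27.86

Coastal rows: 1, 2, 3, 4, 6, 7, 8, 12
Weighted sum = 17×1165 + 25×2090 + 42×130 + 19×584 + 31×1907 + 35×1121 + 42×410 + 31×690
  = 19805 + 52250 + 5460 + 11096 + 59117 + 39235 + 17220 + 21390 = 225573
Sum of weights = 1165 + 2090 + 130 + 584 + 1907 + 1121 + 410 + 690 = 8097
Weighted mean = 225573 / 8097 = 27.858837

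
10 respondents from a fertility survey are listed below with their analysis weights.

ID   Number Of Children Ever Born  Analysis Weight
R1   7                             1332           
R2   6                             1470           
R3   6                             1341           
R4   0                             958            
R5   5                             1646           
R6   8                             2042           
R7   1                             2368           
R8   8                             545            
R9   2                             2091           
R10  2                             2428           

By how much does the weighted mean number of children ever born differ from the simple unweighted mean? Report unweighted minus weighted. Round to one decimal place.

Unweighted sum = 7 + 6 + 6 + 0 + 5 + 8 + 1 + 8 + 2 + 2 = 45
Unweighted mean = 45 / 10 = 4.5
Weighted sum = 7×1332 + 6×1470 + 6×1341 + 0×958 + 5×1646 + 8×2042 + 1×2368 + 8×545 + 2×2091 + 2×2428
  = 9324 + 8820 + 8046 + 0 + 8230 + 16336 + 2368 + 4360 + 4182 + 4856 = 66522
Sum of weights = 1332 + 1470 + 1341 + 958 + 1646 + 2042 + 2368 + 545 + 2091 + 2428 = 16221
Weighted mean = 66522 / 16221 = 4.1009802
Difference (unweighted minus weighted) = 0.39901979

0.4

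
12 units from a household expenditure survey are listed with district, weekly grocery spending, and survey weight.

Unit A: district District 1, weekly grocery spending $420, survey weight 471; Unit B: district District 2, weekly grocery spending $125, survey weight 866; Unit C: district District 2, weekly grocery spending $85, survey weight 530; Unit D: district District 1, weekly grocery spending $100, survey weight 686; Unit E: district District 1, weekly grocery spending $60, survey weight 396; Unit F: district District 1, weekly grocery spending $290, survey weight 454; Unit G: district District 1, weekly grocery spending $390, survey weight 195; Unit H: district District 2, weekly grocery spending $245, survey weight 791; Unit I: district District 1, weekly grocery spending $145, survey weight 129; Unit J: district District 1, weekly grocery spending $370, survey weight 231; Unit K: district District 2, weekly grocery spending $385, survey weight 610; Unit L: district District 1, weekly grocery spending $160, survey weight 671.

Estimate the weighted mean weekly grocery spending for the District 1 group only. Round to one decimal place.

District 1 rows: A, D, E, F, G, I, J, L
Weighted sum = 420×471 + 100×686 + 60×396 + 290×454 + 390×195 + 145×129 + 370×231 + 160×671
  = 709425
Sum of weights = 471 + 686 + 396 + 454 + 195 + 129 + 231 + 671 = 3233
Weighted mean = 709425 / 3233 = 219.43242

219.4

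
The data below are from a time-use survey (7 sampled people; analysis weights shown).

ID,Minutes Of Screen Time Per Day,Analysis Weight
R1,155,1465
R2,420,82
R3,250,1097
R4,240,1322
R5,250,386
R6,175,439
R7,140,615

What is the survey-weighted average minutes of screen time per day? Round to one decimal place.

Weighted sum = 155×1465 + 420×82 + 250×1097 + 240×1322 + 250×386 + 175×439 + 140×615
  = 227075 + 34440 + 274250 + 317280 + 96500 + 76825 + 86100 = 1112470
Sum of weights = 1465 + 82 + 1097 + 1322 + 386 + 439 + 615 = 5406
Weighted mean = 1112470 / 5406 = 205.78431

205.8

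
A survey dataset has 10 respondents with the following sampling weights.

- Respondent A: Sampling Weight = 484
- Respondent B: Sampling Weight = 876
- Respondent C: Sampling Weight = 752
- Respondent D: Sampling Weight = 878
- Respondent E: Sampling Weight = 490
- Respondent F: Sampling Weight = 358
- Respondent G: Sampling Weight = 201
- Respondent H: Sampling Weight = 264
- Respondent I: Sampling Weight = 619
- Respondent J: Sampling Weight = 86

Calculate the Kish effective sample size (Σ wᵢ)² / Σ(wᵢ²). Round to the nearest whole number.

8

Σ wᵢ = 484 + 876 + 752 + 878 + 490 + 358 + 201 + 264 + 619 + 86 = 5008
Σ wᵢ² = 234256 + 767376 + 565504 + 770884 + 240100 + 128164 + 40401 + 69696 + 383161 + 7396 = 3206938
n_eff = 5008² / 3206938 = 25080064 / 3206938 = 7.820564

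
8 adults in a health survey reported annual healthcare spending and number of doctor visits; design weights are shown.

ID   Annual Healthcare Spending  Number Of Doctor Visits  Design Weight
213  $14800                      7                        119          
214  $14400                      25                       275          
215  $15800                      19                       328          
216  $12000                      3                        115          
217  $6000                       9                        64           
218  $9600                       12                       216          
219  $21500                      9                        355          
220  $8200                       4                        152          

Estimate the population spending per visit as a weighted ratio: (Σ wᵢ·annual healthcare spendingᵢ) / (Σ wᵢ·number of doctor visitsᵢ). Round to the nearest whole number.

1111

Σ wᵢ·y = 14800×119 + 14400×275 + 15800×328 + 12000×115 + 6000×64 + 9600×216 + 21500×355 + 8200×152
  = 1761200 + 3960000 + 5182400 + 1380000 + 384000 + 2073600 + 7632500 + 1246400 = 23620100
Σ wᵢ·x = 7×119 + 25×275 + 19×328 + 3×115 + 9×64 + 12×216 + 9×355 + 4×152
  = 21256
Ratio = 23620100 / 21256 = 1111.2204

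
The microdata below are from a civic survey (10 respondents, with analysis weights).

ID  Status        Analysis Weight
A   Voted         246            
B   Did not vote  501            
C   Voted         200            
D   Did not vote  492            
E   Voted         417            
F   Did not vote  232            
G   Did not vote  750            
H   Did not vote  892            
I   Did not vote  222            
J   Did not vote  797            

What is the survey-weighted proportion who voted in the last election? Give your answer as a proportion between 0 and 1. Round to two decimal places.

0.18

Sum of weights for 'Voted' = 246 + 200 + 417 = 863
Total weight = 246 + 501 + 200 + 492 + 417 + 232 + 750 + 892 + 222 + 797 = 4749
Weighted proportion = 863 / 4749 = 0.18172247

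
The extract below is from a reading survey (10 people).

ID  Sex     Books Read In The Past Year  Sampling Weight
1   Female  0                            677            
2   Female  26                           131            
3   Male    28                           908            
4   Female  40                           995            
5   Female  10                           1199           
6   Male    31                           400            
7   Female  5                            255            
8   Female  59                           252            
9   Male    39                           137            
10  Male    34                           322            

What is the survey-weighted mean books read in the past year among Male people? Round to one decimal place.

30.6

Male rows: 3, 6, 9, 10
Weighted sum = 28×908 + 31×400 + 39×137 + 34×322
  = 25424 + 12400 + 5343 + 10948 = 54115
Sum of weights = 1767
Weighted mean = 54115 / 1767 = 30.625354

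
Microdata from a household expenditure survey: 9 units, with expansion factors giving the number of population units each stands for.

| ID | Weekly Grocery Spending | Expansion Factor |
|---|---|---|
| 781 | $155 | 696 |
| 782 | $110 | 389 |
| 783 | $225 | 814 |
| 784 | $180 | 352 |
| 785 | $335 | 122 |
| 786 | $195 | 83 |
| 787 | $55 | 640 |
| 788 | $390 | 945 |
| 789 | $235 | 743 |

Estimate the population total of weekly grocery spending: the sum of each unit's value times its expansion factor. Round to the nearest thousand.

Weighted total = 155×696 + 110×389 + 225×814 + 180×352 + 335×122 + 195×83 + 55×640 + 390×945 + 235×743
  = 107880 + 42790 + 183150 + 63360 + 40870 + 16185 + 35200 + 368550 + 174605 = 1032590

1033000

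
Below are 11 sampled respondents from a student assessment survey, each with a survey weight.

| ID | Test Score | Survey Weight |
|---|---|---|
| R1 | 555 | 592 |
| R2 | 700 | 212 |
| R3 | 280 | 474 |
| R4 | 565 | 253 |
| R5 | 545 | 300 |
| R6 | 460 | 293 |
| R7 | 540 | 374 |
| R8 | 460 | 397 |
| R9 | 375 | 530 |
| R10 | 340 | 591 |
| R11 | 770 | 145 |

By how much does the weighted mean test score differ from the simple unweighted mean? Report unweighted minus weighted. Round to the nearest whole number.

40

Unweighted sum = 555 + 700 + 280 + 565 + 545 + 460 + 540 + 460 + 375 + 340 + 770 = 5590
Unweighted mean = 5590 / 11 = 508.18182
Weighted sum = 555×592 + 700×212 + 280×474 + 565×253 + 545×300 + 460×293 + 540×374 + 460×397 + 375×530 + 340×591 + 770×145
  = 1946825
Sum of weights = 592 + 212 + 474 + 253 + 300 + 293 + 374 + 397 + 530 + 591 + 145 = 4161
Weighted mean = 1946825 / 4161 = 467.87431
Difference (unweighted minus weighted) = 40.307509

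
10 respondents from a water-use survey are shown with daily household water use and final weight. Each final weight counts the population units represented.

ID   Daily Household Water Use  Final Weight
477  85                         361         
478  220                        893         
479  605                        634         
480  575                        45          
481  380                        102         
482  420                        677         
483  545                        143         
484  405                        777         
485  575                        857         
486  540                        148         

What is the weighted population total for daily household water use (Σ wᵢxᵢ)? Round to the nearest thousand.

Weighted total = 1925005

1925000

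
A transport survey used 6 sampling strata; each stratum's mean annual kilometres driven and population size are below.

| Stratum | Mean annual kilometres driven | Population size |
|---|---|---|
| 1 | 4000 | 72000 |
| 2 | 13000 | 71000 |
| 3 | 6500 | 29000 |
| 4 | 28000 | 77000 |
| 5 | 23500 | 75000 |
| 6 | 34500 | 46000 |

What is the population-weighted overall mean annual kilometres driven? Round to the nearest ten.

Σ Nₕ·x̄ₕ = 4000×72000 + 13000×71000 + 6500×29000 + 28000×77000 + 23500×75000 + 34500×46000
  = 288000000 + 923000000 + 188500000 + 2156000000 + 1762500000 + 1587000000 = 6905000000
Σ Nₕ = 72000 + 71000 + 29000 + 77000 + 75000 + 46000 = 370000
Overall mean = 6905000000 / 370000 = 18662.162

18660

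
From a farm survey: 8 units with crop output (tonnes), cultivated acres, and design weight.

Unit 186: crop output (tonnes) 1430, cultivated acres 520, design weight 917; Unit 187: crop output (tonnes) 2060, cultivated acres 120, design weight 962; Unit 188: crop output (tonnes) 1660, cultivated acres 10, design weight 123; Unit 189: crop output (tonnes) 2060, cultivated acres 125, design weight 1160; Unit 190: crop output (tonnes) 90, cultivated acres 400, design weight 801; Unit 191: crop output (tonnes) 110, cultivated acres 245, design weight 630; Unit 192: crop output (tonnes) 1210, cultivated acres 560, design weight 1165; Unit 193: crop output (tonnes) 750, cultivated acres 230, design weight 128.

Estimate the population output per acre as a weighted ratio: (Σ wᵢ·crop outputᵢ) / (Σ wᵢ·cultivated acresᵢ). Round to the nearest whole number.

Σ wᵢ·y = 1430×917 + 2060×962 + 1660×123 + 2060×1160 + 90×801 + 110×630 + 1210×1165 + 750×128
  = 1311310 + 1981720 + 204180 + 2389600 + 72090 + 69300 + 1409650 + 96000 = 7533850
Σ wᵢ·x = 520×917 + 120×962 + 10×123 + 125×1160 + 400×801 + 245×630 + 560×1165 + 230×128
  = 476840 + 115440 + 1230 + 145000 + 320400 + 154350 + 652400 + 29440 = 1895100
Ratio = 7533850 / 1895100 = 3.9754367

4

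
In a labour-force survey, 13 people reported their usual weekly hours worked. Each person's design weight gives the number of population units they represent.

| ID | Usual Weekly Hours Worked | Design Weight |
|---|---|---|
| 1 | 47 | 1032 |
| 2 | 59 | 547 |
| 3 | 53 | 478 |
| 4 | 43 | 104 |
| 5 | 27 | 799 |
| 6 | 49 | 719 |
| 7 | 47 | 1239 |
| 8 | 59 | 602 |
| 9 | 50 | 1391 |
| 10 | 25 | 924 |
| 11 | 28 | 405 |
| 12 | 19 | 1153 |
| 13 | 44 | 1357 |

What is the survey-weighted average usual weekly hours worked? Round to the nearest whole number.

Weighted sum = 446743
Sum of weights = 10750
Weighted mean = 446743 / 10750 = 41.557488

42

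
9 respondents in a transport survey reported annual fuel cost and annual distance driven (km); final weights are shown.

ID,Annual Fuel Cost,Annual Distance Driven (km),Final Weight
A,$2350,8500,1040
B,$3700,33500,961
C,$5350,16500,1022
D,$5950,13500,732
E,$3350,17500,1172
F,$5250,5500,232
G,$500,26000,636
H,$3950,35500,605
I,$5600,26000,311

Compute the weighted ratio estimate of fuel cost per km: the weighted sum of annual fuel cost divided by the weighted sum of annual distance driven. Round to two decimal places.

Σ wᵢ·y = 2350×1040 + 3700×961 + 5350×1022 + 5950×732 + 3350×1172 + 5250×232 + 500×636 + 3950×605 + 5600×311
  = 25416350
Σ wᵢ·x = 8500×1040 + 33500×961 + 16500×1022 + 13500×732 + 17500×1172 + 5500×232 + 26000×636 + 35500×605 + 26000×311
  = 8840000 + 32193500 + 16863000 + 9882000 + 20510000 + 1276000 + 16536000 + 21477500 + 8086000 = 135664000
Ratio = 25416350 / 135664000 = 0.18734779

0.19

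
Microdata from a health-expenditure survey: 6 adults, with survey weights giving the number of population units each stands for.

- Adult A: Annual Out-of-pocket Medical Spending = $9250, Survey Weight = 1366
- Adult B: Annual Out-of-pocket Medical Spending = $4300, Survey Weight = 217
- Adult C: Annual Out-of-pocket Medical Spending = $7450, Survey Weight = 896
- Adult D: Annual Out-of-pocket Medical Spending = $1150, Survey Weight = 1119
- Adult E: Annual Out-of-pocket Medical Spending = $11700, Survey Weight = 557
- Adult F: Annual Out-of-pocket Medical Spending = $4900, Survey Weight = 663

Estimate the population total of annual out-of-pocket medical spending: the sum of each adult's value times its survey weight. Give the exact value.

Weighted total = 9250×1366 + 4300×217 + 7450×896 + 1150×1119 + 11700×557 + 4900×663
  = 12635500 + 933100 + 6675200 + 1286850 + 6516900 + 3248700 = 31296250

31296250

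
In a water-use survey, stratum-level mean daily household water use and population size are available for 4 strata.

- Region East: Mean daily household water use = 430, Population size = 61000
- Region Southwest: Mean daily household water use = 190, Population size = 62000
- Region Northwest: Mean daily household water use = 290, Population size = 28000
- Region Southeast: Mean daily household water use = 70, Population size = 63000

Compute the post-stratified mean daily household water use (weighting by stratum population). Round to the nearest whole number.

Σ Nₕ·x̄ₕ = 430×61000 + 190×62000 + 290×28000 + 70×63000
  = 26230000 + 11780000 + 8120000 + 4410000 = 50540000
Σ Nₕ = 61000 + 62000 + 28000 + 63000 = 214000
Overall mean = 50540000 / 214000 = 236.16822

236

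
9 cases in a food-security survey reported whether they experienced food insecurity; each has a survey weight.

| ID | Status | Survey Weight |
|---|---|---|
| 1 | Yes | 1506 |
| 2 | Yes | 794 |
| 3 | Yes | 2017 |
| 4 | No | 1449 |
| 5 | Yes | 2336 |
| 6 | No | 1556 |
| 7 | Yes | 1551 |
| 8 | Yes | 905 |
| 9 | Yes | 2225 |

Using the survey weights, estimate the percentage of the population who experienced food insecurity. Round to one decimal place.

Sum of weights for 'Yes' = 1506 + 794 + 2017 + 2336 + 1551 + 905 + 2225 = 11334
Total weight = 1506 + 794 + 2017 + 1449 + 2336 + 1556 + 1551 + 905 + 2225 = 14339
Weighted proportion = 11334 / 14339 = 0.79043169 → 79.043169%

79.0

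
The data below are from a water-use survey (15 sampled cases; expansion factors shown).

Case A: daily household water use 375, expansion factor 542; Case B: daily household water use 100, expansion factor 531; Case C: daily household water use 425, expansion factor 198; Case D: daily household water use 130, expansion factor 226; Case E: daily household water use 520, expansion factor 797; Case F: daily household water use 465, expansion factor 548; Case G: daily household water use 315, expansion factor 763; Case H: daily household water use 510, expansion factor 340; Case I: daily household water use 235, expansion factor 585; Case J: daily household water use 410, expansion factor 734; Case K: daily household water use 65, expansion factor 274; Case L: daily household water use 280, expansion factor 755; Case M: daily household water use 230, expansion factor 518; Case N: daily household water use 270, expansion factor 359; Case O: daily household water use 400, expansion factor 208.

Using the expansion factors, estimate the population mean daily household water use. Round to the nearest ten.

Weighted sum = 2419780
Sum of weights = 7378
Weighted mean = 2419780 / 7378 = 327.97235

330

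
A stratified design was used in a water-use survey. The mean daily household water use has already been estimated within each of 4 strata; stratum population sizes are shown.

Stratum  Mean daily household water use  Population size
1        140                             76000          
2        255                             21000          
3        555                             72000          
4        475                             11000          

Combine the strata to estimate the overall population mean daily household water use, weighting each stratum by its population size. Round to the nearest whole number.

Σ Nₕ·x̄ₕ = 140×76000 + 255×21000 + 555×72000 + 475×11000
  = 61180000
Σ Nₕ = 76000 + 21000 + 72000 + 11000 = 180000
Overall mean = 61180000 / 180000 = 339.88889

340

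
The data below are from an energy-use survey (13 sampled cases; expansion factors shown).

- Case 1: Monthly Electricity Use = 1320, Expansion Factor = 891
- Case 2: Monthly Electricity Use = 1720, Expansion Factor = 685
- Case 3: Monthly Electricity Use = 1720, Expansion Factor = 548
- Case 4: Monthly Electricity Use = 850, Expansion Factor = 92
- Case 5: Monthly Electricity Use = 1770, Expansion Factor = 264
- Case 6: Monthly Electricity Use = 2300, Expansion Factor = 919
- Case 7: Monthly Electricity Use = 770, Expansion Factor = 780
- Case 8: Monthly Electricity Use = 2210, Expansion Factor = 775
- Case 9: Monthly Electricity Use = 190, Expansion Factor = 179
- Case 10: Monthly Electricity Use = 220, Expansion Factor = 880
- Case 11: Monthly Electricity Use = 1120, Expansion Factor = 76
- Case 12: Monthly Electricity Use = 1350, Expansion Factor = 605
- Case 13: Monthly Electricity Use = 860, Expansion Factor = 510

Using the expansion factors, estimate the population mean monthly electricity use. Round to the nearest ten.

1370

Weighted sum = 9837490
Sum of weights = 7204
Weighted mean = 9837490 / 7204 = 1365.5594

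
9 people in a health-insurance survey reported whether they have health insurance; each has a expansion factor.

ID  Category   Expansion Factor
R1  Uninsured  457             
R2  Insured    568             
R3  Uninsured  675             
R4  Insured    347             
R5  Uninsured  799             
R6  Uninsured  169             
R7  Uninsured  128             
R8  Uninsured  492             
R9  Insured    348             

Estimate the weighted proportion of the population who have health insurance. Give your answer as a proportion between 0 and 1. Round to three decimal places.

Sum of weights for 'Insured' = 568 + 347 + 348 = 1263
Total weight = 457 + 568 + 675 + 347 + 799 + 169 + 128 + 492 + 348 = 3983
Weighted proportion = 1263 / 3983 = 0.31709767

0.317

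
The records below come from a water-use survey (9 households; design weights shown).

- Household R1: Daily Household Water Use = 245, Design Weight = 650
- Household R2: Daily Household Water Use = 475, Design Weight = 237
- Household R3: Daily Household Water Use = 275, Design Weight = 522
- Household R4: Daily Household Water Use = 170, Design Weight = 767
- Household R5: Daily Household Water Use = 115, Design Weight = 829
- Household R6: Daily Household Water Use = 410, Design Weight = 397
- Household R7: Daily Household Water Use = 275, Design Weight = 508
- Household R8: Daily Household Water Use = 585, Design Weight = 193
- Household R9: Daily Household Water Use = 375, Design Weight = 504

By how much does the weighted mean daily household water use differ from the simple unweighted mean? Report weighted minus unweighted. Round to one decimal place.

-54.7

Unweighted sum = 245 + 475 + 275 + 170 + 115 + 410 + 275 + 585 + 375 = 2925
Unweighted mean = 2925 / 9 = 325
Weighted sum = 245×650 + 475×237 + 275×522 + 170×767 + 115×829 + 410×397 + 275×508 + 585×193 + 375×504
  = 1245475
Sum of weights = 650 + 237 + 522 + 767 + 829 + 397 + 508 + 193 + 504 = 4607
Weighted mean = 1245475 / 4607 = 270.34404
Difference (weighted minus unweighted) = -54.655958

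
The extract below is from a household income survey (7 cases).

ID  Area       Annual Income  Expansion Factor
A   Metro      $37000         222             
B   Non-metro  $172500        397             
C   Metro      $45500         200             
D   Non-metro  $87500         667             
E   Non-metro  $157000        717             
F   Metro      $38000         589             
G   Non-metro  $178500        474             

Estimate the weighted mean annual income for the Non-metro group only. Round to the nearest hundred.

143700

Non-metro rows: B, D, E, G
Weighted sum = 172500×397 + 87500×667 + 157000×717 + 178500×474
  = 68482500 + 58362500 + 112569000 + 84609000 = 324023000
Sum of weights = 397 + 667 + 717 + 474 = 2255
Weighted mean = 324023000 / 2255 = 143690.91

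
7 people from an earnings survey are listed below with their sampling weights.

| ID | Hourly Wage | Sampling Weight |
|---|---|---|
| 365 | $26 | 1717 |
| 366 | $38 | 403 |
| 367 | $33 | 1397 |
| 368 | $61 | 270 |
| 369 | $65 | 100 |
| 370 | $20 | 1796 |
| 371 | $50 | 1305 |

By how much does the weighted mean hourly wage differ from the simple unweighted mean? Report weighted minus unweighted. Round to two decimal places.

Unweighted sum = 26 + 38 + 33 + 61 + 65 + 20 + 50 = 293
Unweighted mean = 293 / 7 = 41.857143
Weighted sum = 26×1717 + 38×403 + 33×1397 + 61×270 + 65×100 + 20×1796 + 50×1305
  = 44642 + 15314 + 46101 + 16470 + 6500 + 35920 + 65250 = 230197
Sum of weights = 1717 + 403 + 1397 + 270 + 100 + 1796 + 1305 = 6988
Weighted mean = 230197 / 6988 = 32.941757
Difference (weighted minus unweighted) = -8.9153856

-8.92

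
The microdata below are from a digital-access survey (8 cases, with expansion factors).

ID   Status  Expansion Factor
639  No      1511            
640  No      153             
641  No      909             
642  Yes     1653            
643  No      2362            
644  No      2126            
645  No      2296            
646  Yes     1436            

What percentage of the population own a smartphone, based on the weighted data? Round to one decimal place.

Sum of weights for 'Yes' = 1653 + 1436 = 3089
Total weight = 1511 + 153 + 909 + 1653 + 2362 + 2126 + 2296 + 1436 = 12446
Weighted proportion = 3089 / 12446 = 0.24819219 → 24.819219%

24.8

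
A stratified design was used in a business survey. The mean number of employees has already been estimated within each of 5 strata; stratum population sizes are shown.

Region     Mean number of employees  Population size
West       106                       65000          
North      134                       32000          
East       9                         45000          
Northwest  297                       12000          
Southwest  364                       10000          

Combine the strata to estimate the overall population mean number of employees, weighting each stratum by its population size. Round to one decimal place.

114.6

Σ Nₕ·x̄ₕ = 106×65000 + 134×32000 + 9×45000 + 297×12000 + 364×10000
  = 6890000 + 4288000 + 405000 + 3564000 + 3640000 = 18787000
Σ Nₕ = 164000
Overall mean = 18787000 / 164000 = 114.55488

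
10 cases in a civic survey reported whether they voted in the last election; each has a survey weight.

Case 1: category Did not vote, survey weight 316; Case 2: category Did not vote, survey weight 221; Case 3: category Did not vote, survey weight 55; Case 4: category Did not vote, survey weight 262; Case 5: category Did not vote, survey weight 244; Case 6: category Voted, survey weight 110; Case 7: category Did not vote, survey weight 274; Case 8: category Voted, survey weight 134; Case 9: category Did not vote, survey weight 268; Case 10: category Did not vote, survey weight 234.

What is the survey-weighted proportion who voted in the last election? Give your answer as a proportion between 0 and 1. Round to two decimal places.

Sum of weights for 'Voted' = 110 + 134 = 244
Total weight = 316 + 221 + 55 + 262 + 244 + 110 + 274 + 134 + 268 + 234 = 2118
Weighted proportion = 244 / 2118 = 0.11520302

0.12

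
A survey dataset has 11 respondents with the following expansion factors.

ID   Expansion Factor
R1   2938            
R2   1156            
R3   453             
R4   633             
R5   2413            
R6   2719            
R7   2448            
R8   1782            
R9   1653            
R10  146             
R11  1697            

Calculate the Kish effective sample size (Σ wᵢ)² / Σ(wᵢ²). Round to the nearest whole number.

Σ wᵢ = 18038
Σ wᵢ² = 38591370
n_eff = 18038² / 38591370 = 325369444 / 38591370 = 8.4311452

8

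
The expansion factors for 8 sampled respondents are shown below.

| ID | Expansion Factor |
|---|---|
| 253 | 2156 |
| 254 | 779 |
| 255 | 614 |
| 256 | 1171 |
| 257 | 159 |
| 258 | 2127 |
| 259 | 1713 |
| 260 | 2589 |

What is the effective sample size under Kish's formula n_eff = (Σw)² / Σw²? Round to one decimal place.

6.0

Σ wᵢ = 2156 + 779 + 614 + 1171 + 159 + 2127 + 1713 + 2589 = 11308
Σ wᵢ² = 4648336 + 606841 + 376996 + 1371241 + 25281 + 4524129 + 2934369 + 6702921 = 21190114
n_eff = 11308² / 21190114 = 127870864 / 21190114 = 6.0344585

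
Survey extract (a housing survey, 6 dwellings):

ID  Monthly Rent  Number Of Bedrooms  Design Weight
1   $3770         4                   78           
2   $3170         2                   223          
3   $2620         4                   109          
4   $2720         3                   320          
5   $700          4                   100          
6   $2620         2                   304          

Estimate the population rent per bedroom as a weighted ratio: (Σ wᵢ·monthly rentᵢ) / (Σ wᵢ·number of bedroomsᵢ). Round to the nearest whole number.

956

Σ wᵢ·y = 3770×78 + 3170×223 + 2620×109 + 2720×320 + 700×100 + 2620×304
  = 294060 + 706910 + 285580 + 870400 + 70000 + 796480 = 3023430
Σ wᵢ·x = 4×78 + 2×223 + 4×109 + 3×320 + 4×100 + 2×304
  = 3162
Ratio = 3023430 / 3162 = 956.17647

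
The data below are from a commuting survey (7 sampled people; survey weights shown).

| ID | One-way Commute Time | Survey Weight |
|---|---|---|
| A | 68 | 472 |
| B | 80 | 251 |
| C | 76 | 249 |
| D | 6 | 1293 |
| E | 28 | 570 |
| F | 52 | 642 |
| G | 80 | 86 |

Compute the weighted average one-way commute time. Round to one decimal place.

37.9

Weighted sum = 68×472 + 80×251 + 76×249 + 6×1293 + 28×570 + 52×642 + 80×86
  = 32096 + 20080 + 18924 + 7758 + 15960 + 33384 + 6880 = 135082
Sum of weights = 472 + 251 + 249 + 1293 + 570 + 642 + 86 = 3563
Weighted mean = 135082 / 3563 = 37.912433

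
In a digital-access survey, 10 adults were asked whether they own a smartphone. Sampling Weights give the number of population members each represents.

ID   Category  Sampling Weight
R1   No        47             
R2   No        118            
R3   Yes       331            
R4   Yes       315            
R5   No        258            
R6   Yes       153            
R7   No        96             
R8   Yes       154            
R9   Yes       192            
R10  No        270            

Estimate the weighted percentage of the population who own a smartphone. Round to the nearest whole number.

59

Sum of weights for 'Yes' = 331 + 315 + 153 + 154 + 192 = 1145
Total weight = 47 + 118 + 331 + 315 + 258 + 153 + 96 + 154 + 192 + 270 = 1934
Weighted proportion = 1145 / 1934 = 0.59203723 → 59.203723%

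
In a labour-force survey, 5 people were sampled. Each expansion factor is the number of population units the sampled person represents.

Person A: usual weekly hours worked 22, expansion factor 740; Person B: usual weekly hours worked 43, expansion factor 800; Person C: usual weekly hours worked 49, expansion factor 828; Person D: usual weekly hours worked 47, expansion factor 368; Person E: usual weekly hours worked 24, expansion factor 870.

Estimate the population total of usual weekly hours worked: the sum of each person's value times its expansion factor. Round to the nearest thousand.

129000

Weighted total = 22×740 + 43×800 + 49×828 + 47×368 + 24×870
  = 16280 + 34400 + 40572 + 17296 + 20880 = 129428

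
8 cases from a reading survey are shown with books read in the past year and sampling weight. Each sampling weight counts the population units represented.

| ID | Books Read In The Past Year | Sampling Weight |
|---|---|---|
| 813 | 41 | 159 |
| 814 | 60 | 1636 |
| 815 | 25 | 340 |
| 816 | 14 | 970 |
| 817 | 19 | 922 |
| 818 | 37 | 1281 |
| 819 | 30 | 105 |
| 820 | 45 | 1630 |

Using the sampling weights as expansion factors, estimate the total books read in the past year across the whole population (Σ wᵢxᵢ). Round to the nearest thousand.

Weighted total = 41×159 + 60×1636 + 25×340 + 14×970 + 19×922 + 37×1281 + 30×105 + 45×1630
  = 6519 + 98160 + 8500 + 13580 + 17518 + 47397 + 3150 + 73350 = 268174

268000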